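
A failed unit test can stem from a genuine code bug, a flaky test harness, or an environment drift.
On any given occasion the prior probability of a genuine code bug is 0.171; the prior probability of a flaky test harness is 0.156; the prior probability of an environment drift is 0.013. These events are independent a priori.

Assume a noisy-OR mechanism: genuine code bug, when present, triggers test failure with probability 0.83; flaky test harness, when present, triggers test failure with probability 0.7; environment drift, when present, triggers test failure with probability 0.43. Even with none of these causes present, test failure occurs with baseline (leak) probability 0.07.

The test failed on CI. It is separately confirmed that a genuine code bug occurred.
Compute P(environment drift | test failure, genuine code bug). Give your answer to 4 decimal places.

P(environment drift | test failure, genuine code bug) ≈ 0.0139

Under noisy-OR, P(test failure | causes) = 1 − (1−0.07)·∏(1−qᵢ) over the active causes.
P(test failure | genuine code bug) = 0.8419*0.844*0.987 + 0.909883*0.844*0.013 + 0.95257*0.156*0.987 + 0.972965*0.156*0.013 = 0.701326 + 0.009983 + 0.146669 + 0.001973 = 0.859951
Of this, 0.011956 comes from 0.009983 + 0.001973 (the environment drift=true cases).
Hence the posterior is 0.011956/0.859951 ≈ 0.0139.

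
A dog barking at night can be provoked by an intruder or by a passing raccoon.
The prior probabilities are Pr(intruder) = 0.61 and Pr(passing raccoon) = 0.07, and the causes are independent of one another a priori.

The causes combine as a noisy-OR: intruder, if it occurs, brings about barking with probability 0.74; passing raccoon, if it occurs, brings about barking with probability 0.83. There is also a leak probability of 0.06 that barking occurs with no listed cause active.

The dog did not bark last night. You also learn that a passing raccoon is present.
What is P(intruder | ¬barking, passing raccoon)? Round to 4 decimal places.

P(intruder | ¬barking, passing raccoon) ≈ 0.2891

Under noisy-OR, P(barking | causes) = 1 − (1−0.06)·∏(1−qᵢ) over the active causes.
For the numerator, keep only intruder=true terms: 0.041548*0.61 = 0.025344
Denominator P(¬barking | passing raccoon): 0.1598*0.39 + 0.041548*0.61 = 0.087666
Posterior = 0.025344 / 0.087666 ≈ 0.2891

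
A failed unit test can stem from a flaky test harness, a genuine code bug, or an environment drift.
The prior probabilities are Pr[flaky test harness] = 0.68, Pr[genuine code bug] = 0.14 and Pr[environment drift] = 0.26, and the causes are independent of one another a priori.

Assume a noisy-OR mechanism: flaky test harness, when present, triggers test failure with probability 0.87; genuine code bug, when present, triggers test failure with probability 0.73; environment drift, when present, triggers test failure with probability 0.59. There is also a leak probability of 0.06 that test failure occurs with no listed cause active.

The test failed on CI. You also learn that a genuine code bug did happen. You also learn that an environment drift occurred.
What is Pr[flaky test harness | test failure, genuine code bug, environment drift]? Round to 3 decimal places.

Pr[flaky test harness | test failure, genuine code bug, environment drift] ≈ 0.701

Under noisy-OR, P(test failure | causes) = 1 − (1−0.06)·∏(1−qᵢ) over the active causes.
For the numerator, keep only flaky test harness=true terms: 0.986472*0.68 = 0.670801
Normalizer over all consistent configurations: 0.895942*0.32 + 0.986472*0.68 = 0.957502
Posterior = 0.670801 / 0.957502 ≈ 0.701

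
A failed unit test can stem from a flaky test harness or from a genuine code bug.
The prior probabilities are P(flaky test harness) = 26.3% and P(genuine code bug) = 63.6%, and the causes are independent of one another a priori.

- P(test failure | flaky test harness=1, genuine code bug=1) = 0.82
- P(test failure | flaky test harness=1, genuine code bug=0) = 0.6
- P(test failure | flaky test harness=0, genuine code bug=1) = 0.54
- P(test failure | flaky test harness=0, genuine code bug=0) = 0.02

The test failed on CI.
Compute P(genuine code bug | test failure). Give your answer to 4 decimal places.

Numerator (weight on configurations with genuine code bug): 0.253115 + 0.137160 = 0.390275
The normalizing constant is 0.02×0.737×0.364 + 0.54×0.737×0.636 + 0.6×0.263×0.364 + 0.82×0.263×0.636 = 0.453079
Posterior = 0.390275 / 0.453079 ≈ 0.8614

P(genuine code bug | test failure) ≈ 0.8614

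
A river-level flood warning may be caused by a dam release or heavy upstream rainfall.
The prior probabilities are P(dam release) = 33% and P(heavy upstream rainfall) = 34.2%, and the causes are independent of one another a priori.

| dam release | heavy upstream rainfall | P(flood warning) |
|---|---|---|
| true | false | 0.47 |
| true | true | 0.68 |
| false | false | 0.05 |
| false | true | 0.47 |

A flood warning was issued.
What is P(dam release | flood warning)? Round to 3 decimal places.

Numerator (weight on configurations with dam release): 0.102056 + 0.076745 = 0.178801
Normalizer over all consistent configurations: 0.05×0.67×0.658 + 0.47×0.67×0.342 + 0.47×0.33×0.658 + 0.68×0.33×0.342 = 0.308540
P(dam release | flood warning) = 0.178801/0.308540 ≈ 0.580

P(dam release | flood warning) ≈ 0.580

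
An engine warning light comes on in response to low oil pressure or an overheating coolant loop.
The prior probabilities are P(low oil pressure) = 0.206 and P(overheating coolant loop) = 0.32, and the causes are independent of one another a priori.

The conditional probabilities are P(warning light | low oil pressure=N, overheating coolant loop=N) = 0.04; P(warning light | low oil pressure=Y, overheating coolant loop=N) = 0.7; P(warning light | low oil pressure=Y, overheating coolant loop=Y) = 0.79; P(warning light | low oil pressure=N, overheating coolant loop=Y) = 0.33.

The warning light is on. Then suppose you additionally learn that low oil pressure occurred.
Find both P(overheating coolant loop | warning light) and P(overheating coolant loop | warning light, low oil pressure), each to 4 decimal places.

P(warning light) = 0.04·0.794·0.68 + 0.33·0.794·0.32 + 0.7·0.206·0.68 + 0.79·0.206·0.32 = 0.021597 + 0.083846 + 0.098056 + 0.052077 = 0.255576
The overheating coolant loop-present share is 0.083846 + 0.052077 = 0.135923.
So P(overheating coolant loop | warning light) = 0.135923/0.255576 ≈ 0.5318.

Now condition on the additional information:
P(warning light | low oil pressure) = 0.7·0.68 + 0.79·0.32 = 0.476000 + 0.252800 = 0.728800
Restricting to configurations with overheating coolant loop present: 0.79·0.32 = 0.252800.
P(overheating coolant loop | warning light, low oil pressure) = 0.252800 / 0.728800 ≈ 0.3469

P(overheating coolant loop | warning light) ≈ 0.5318; P(overheating coolant loop | warning light, low oil pressure) ≈ 0.3469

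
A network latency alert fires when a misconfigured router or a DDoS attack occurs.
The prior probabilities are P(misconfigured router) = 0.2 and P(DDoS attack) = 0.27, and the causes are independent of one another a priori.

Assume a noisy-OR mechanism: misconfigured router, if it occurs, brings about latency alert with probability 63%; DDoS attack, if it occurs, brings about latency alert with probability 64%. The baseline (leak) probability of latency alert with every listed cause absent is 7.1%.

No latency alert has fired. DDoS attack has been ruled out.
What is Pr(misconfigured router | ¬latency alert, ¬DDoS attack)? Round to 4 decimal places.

Pr(misconfigured router | ¬latency alert, ¬DDoS attack) ≈ 0.0847

Under noisy-OR, P(latency alert | causes) = 1 − (1−0.071)·∏(1−qᵢ) over the active causes.
Numerator (weight on configurations with misconfigured router): 0.34373·0.2 = 0.068746
Denominator P(¬latency alert | ¬DDoS attack): 0.929·0.8 + 0.34373·0.2 = 0.811946
P(misconfigured router | ¬latency alert, ¬DDoS attack) = 0.068746/0.811946 ≈ 0.0847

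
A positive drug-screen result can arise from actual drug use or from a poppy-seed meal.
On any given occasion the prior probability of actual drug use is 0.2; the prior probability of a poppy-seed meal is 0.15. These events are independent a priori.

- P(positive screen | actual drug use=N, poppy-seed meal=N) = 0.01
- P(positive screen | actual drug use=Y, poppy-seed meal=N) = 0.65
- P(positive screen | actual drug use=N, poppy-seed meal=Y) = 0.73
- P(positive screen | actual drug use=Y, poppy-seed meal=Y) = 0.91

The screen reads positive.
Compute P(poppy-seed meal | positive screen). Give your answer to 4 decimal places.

P(poppy-seed meal | positive screen) ≈ 0.4948

P(positive screen) = 0.01*0.8*0.85 + 0.73*0.8*0.15 + 0.65*0.2*0.85 + 0.91*0.2*0.15 = 0.006800 + 0.087600 + 0.110500 + 0.027300 = 0.232200
The poppy-seed meal-present share is 0.087600 + 0.027300 = 0.114900.
So P(poppy-seed meal | positive screen) = 0.114900/0.232200 ≈ 0.4948.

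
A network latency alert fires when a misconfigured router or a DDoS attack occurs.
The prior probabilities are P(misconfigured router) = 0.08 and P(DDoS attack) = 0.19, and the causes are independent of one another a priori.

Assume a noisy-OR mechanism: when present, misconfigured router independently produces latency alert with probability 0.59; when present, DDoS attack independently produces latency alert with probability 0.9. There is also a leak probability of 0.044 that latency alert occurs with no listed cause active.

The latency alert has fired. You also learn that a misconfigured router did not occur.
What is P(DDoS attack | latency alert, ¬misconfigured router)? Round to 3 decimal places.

P(DDoS attack | latency alert, ¬misconfigured router) ≈ 0.828

Under noisy-OR, P(latency alert | causes) = 1 − (1−0.044)·∏(1−qᵢ) over the active causes.
P(latency alert | ¬misconfigured router) = 0.044*0.81 + 0.9044*0.19 = 0.035640 + 0.171836 = 0.207476
Restricting to configurations with DDoS attack present: 0.9044*0.19 = 0.171836.
Hence the posterior is 0.171836/0.207476 ≈ 0.828.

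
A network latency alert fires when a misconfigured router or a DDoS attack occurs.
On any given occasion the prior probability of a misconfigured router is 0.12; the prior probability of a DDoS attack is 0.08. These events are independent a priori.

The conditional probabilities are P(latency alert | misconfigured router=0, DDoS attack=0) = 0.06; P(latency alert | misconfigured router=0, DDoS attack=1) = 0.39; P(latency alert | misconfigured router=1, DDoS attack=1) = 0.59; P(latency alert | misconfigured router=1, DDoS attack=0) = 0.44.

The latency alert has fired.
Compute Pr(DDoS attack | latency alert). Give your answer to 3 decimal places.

Pr(DDoS attack | latency alert) ≈ 0.254

Enumerate the 4 (misconfigured router, DDoS attack) configurations and weight by the priors:
  P(latency alert) = 0.06*0.88*0.92 + 0.39*0.88*0.08 + 0.44*0.12*0.92 + 0.59*0.12*0.08
        = 0.048576 + 0.027456 + 0.048576 + 0.005664 = 0.130272
The terms with DDoS attack present sum to 0.033120, so
  P(DDoS attack | latency alert) = 0.033120 / 0.130272 ≈ 0.254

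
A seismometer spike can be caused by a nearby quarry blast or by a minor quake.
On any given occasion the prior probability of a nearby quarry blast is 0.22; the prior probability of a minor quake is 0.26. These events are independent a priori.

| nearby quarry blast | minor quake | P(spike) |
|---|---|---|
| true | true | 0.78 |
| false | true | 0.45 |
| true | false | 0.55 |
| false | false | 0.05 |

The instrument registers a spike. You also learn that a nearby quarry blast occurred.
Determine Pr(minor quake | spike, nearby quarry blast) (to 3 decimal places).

Numerator (weight on configurations with minor quake): 0.78·0.26 = 0.202800
Denominator P(spike | nearby quarry blast): 0.55·0.74 + 0.78·0.26 = 0.609800
P(minor quake | spike, nearby quarry blast) = 0.202800/0.609800 ≈ 0.333

Pr(minor quake | spike, nearby quarry blast) ≈ 0.333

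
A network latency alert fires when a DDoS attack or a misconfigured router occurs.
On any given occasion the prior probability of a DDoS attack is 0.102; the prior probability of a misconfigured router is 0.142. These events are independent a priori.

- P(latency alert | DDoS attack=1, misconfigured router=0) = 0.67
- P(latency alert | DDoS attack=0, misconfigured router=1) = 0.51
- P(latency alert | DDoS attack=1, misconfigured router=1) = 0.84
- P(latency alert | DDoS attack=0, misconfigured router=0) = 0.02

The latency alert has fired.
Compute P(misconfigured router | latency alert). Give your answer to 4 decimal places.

P(misconfigured router | latency alert) ≈ 0.5104

Enumerate the 4 (DDoS attack, misconfigured router) configurations and weight by the priors:
  P(latency alert) = 0.02*0.898*0.858 + 0.51*0.898*0.142 + 0.67*0.102*0.858 + 0.84*0.102*0.142
        = 0.015410 + 0.065033 + 0.058636 + 0.012167 = 0.151246
Configurations with misconfigured router contribute 0.077200, so
  P(misconfigured router | latency alert) = 0.077200 / 0.151246 ≈ 0.5104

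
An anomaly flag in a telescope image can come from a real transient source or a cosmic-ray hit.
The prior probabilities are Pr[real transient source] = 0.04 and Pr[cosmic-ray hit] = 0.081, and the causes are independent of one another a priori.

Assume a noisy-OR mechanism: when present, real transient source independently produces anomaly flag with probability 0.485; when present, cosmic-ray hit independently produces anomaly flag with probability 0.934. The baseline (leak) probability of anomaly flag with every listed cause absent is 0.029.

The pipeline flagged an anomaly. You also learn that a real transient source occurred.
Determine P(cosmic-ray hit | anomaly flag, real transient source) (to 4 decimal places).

P(cosmic-ray hit | anomaly flag, real transient source) ≈ 0.1457

Under noisy-OR, P(anomaly flag | causes) = 1 − (1−0.029)·∏(1−qᵢ) over the active causes.
Enumerate both values of cosmic-ray hit and weight by the priors:
  P(anomaly flag | real transient source) = 0.499935·0.919 + 0.966996·0.081
        = 0.459440 + 0.078327 = 0.537767
The terms with cosmic-ray hit present sum to 0.078327, so
  P(cosmic-ray hit | anomaly flag, real transient source) = 0.078327 / 0.537767 ≈ 0.1457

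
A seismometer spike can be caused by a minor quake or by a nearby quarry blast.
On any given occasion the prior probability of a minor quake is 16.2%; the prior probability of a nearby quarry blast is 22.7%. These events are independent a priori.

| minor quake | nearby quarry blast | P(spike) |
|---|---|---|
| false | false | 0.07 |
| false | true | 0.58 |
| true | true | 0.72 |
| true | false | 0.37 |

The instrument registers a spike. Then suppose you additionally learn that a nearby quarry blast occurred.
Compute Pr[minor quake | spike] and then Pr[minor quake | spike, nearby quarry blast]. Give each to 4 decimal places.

Pr[minor quake | spike] ≈ 0.3187; Pr[minor quake | spike, nearby quarry blast] ≈ 0.1935

P(spike) = 0.07·0.838·0.773 + 0.58·0.838·0.227 + 0.37·0.162·0.773 + 0.72·0.162·0.227 = 0.045344 + 0.110331 + 0.046334 + 0.026477 = 0.228486
The minor quake-present share is 0.046334 + 0.026477 = 0.072811.
P(minor quake | spike) = 0.072811 / 0.228486 ≈ 0.3187

Now also conditioning on nearby quarry blast=true:
For the numerator, keep only minor quake=true terms: 0.72*0.162 = 0.116640
Normalizer over all consistent configurations: 0.58*0.838 + 0.72*0.162 = 0.602680
Posterior = 0.116640 / 0.602680 ≈ 0.1935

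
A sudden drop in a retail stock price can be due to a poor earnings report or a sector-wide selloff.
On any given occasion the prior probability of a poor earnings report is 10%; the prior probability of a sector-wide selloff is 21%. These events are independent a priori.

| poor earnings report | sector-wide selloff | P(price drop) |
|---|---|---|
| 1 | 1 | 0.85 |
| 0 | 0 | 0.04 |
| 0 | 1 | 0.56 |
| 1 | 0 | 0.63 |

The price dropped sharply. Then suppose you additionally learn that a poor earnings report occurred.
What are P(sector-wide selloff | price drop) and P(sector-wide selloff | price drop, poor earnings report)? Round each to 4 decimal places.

P(sector-wide selloff | price drop) ≈ 0.6126; P(sector-wide selloff | price drop, poor earnings report) ≈ 0.2640

Enumerate the 4 (poor earnings report, sector-wide selloff) configurations and weight by the priors:
  P(price drop) = 0.04·0.9·0.79 + 0.56·0.9·0.21 + 0.63·0.1·0.79 + 0.85·0.1·0.21
        = 0.028440 + 0.105840 + 0.049770 + 0.017850 = 0.201900
Keeping only the sector-wide selloff-present terms gives 0.123690, so
  P(sector-wide selloff | price drop) = 0.123690 / 0.201900 ≈ 0.6126

Now also conditioning on poor earnings report=true:
Numerator (weight on configurations with sector-wide selloff): 0.85·0.21 = 0.178500
The normalizing constant is 0.63·0.79 + 0.85·0.21 = 0.676200
Posterior = 0.178500 / 0.676200 ≈ 0.2640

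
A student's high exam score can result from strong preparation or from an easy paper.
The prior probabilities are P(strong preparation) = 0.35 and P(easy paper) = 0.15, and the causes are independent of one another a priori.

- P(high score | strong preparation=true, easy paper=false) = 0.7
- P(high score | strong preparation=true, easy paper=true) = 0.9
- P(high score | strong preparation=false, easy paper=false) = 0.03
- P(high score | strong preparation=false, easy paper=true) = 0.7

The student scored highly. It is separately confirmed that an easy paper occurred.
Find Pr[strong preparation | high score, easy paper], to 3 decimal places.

Pr[strong preparation | high score, easy paper] ≈ 0.409

Sum P(high score|·) weighted by the priors over both values of strong preparation:
  P(high score | easy paper) = 0.7·0.65 + 0.9·0.35
        = 0.455000 + 0.315000 = 0.770000
The terms with strong preparation present sum to 0.315000, so
  P(strong preparation | high score, easy paper) = 0.315000 / 0.770000 ≈ 0.409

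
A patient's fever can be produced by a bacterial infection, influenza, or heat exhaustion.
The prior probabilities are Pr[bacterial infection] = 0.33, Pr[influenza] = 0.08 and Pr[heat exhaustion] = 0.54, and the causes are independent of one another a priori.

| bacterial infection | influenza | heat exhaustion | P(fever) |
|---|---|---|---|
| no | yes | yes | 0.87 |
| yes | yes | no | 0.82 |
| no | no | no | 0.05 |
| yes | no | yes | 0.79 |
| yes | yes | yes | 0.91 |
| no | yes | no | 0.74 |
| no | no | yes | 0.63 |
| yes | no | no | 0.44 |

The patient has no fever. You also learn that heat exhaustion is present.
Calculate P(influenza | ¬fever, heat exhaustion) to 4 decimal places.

P(influenza | ¬fever, heat exhaustion) ≈ 0.0310

Weight on influenza=true, given the evidence: 0.006968 + 0.002376 = 0.009344
Normalizer over all consistent configurations: 0.37·0.67·0.92 + 0.13·0.67·0.08 + 0.21·0.33·0.92 + 0.09·0.33·0.08 = 0.301168
Posterior = 0.009344 / 0.301168 ≈ 0.0310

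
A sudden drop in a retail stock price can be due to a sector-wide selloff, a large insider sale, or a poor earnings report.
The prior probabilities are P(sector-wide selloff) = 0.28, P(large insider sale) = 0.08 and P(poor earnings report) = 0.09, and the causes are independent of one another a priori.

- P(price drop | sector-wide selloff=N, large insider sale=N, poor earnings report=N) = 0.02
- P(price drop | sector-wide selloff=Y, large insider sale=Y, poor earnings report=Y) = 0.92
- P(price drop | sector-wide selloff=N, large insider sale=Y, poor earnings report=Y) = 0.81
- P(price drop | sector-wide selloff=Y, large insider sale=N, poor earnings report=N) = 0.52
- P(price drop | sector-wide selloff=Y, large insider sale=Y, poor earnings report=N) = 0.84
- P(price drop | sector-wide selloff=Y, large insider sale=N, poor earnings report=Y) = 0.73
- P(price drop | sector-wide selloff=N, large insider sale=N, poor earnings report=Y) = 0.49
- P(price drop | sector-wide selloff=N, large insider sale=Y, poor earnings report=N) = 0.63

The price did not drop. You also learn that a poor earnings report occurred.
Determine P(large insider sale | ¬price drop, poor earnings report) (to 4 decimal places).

Numerator (weight on configurations with large insider sale): 0.010944 + 0.001792 = 0.012736
Denominator P(¬price drop | poor earnings report): 0.51·0.72·0.92 + 0.19·0.72·0.08 + 0.27·0.28·0.92 + 0.08·0.28·0.08 = 0.420112
P(large insider sale | ¬price drop, poor earnings report) = 0.012736/0.420112 ≈ 0.0303

P(large insider sale | ¬price drop, poor earnings report) ≈ 0.0303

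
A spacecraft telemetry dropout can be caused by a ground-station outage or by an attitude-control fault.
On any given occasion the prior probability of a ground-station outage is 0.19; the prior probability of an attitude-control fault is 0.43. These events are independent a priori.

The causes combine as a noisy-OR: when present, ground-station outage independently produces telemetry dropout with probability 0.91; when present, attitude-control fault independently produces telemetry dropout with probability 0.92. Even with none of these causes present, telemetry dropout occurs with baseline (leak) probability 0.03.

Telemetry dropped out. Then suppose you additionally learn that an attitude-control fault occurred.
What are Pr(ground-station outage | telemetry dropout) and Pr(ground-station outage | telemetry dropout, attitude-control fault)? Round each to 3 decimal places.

Pr(ground-station outage | telemetry dropout) ≈ 0.349; Pr(ground-station outage | telemetry dropout, attitude-control fault) ≈ 0.202

Under noisy-OR, P(telemetry dropout | causes) = 1 − (1−0.03)·∏(1−qᵢ) over the active causes.
By total probability over the 4 (ground-station outage, attitude-control fault) configurations:
  P(telemetry dropout) = 0.03×0.81×0.57 + 0.9224×0.81×0.43 + 0.9127×0.19×0.57 + 0.993016×0.19×0.43
        = 0.013851 + 0.321272 + 0.098845 + 0.081129 = 0.515097
Keeping only the ground-station outage-present terms gives 0.179974, so
  P(ground-station outage | telemetry dropout) = 0.179974 / 0.515097 ≈ 0.349

Now condition on the additional information:
P(telemetry dropout | attitude-control fault) = 0.9224×0.81 + 0.993016×0.19 = 0.747144 + 0.188673 = 0.935817
Restricting to configurations with ground-station outage present: 0.993016×0.19 = 0.188673.
Hence the posterior is 0.188673/0.935817 ≈ 0.202.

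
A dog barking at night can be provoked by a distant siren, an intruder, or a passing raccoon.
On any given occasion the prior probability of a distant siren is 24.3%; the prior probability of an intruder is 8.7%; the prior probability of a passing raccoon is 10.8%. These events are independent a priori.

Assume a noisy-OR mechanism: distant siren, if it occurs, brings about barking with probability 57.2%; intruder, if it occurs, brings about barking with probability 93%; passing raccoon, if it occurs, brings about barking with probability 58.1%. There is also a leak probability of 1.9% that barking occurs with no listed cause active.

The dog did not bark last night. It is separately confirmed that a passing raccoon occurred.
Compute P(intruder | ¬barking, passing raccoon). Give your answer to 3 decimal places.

Under noisy-OR, P(barking | causes) = 1 − (1−0.019)·∏(1−qᵢ) over the active causes.
Numerator (weight on configurations with intruder): 0.001895 + 0.000260 = 0.002155
Denominator P(¬barking | passing raccoon): 0.411039×0.757×0.913 + 0.028773×0.757×0.087 + 0.175925×0.243×0.913 + 0.012315×0.243×0.087 = 0.325272
Posterior = 0.002155 / 0.325272 ≈ 0.007

P(intruder | ¬barking, passing raccoon) ≈ 0.007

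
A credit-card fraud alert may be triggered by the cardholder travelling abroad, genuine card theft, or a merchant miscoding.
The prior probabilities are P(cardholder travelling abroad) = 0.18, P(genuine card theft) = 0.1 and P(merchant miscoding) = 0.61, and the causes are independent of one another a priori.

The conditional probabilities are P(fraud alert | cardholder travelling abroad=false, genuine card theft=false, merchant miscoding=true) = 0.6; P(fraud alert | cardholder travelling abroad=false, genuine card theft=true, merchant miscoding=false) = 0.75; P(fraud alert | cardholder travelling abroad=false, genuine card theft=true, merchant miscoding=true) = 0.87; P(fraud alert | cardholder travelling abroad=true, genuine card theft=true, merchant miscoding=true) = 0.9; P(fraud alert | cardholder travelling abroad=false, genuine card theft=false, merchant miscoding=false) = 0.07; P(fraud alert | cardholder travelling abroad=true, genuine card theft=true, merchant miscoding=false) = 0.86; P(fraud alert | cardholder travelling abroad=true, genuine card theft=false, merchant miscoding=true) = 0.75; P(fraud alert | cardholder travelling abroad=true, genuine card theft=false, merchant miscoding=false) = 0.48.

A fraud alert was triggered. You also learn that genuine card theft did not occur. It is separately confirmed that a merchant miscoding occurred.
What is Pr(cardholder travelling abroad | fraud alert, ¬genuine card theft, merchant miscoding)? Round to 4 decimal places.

Pr(cardholder travelling abroad | fraud alert, ¬genuine card theft, merchant miscoding) ≈ 0.2153

Enumerate both values of cardholder travelling abroad and weight by the priors:
  P(fraud alert | ¬genuine card theft, merchant miscoding) = 0.6*0.82 + 0.75*0.18
        = 0.492000 + 0.135000 = 0.627000
Configurations with cardholder travelling abroad contribute 0.135000, so
  P(cardholder travelling abroad | fraud alert, ¬genuine card theft, merchant miscoding) = 0.135000 / 0.627000 ≈ 0.2153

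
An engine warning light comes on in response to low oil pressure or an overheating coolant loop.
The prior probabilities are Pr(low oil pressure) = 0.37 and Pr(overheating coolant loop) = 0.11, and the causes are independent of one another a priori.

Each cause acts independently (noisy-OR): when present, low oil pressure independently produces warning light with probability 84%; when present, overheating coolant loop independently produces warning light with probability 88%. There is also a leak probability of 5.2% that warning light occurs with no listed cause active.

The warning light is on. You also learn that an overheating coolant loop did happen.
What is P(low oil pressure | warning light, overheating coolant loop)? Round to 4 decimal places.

Under noisy-OR, P(warning light | causes) = 1 − (1−0.052)·∏(1−qᵢ) over the active causes.
Enumerate both values of low oil pressure and weight by the priors:
  P(warning light | overheating coolant loop) = 0.88624*0.63 + 0.981798*0.37
        = 0.558331 + 0.363265 = 0.921596
Configurations with low oil pressure contribute 0.363265, so
  P(low oil pressure | warning light, overheating coolant loop) = 0.363265 / 0.921596 ≈ 0.3942

P(low oil pressure | warning light, overheating coolant loop) ≈ 0.3942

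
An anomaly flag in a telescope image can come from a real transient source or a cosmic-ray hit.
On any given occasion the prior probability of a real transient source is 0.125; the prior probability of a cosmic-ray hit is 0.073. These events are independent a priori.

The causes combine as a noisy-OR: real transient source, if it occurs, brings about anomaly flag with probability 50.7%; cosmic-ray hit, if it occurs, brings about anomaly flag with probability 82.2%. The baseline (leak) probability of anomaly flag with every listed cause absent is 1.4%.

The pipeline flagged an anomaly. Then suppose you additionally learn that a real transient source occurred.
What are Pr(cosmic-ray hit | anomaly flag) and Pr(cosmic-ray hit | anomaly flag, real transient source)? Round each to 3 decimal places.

Under noisy-OR, P(anomaly flag | causes) = 1 − (1−0.014)·∏(1−qᵢ) over the active causes.
P(anomaly flag) = 0.014×0.875×0.927 + 0.824492×0.875×0.073 + 0.513902×0.125×0.927 + 0.913475×0.125×0.073 = 0.011356 + 0.052664 + 0.059548 + 0.008335 = 0.131903
The cosmic-ray hit-present share is 0.052664 + 0.008335 = 0.060999.
P(cosmic-ray hit | anomaly flag) = 0.060999 / 0.131903 ≈ 0.462

With the extra evidence:
P(anomaly flag | real transient source) = 0.513902×0.927 + 0.913475×0.073 = 0.476387 + 0.066684 = 0.543071
Restricting to configurations with cosmic-ray hit present: 0.913475×0.073 = 0.066684.
P(cosmic-ray hit | anomaly flag, real transient source) = 0.066684 / 0.543071 ≈ 0.123
The drop from 0.462 to 0.123 is the explaining-away (discounting) effect.

Pr(cosmic-ray hit | anomaly flag) ≈ 0.462; Pr(cosmic-ray hit | anomaly flag, real transient source) ≈ 0.123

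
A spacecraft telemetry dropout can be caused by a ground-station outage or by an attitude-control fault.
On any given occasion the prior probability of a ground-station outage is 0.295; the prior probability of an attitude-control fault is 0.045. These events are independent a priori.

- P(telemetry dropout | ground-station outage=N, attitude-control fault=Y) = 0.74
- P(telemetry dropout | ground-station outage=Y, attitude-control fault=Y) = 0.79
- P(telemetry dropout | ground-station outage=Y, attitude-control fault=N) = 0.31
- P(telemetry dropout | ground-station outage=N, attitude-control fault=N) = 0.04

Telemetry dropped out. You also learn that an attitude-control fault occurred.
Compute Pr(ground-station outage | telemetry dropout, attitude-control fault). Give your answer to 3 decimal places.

Pr(ground-station outage | telemetry dropout, attitude-control fault) ≈ 0.309

For the numerator, keep only ground-station outage=true terms: 0.79·0.295 = 0.233050
The normalizing constant is 0.74·0.705 + 0.79·0.295 = 0.754750
Posterior = 0.233050 / 0.754750 ≈ 0.309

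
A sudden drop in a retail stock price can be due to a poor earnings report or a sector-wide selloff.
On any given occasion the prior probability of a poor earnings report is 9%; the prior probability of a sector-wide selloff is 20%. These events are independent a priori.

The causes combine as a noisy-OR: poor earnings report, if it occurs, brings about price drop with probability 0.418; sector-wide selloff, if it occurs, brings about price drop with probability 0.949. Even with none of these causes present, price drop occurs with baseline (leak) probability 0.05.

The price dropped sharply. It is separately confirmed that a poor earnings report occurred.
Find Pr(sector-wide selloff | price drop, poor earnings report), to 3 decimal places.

Pr(sector-wide selloff | price drop, poor earnings report) ≈ 0.352

Under noisy-OR, P(price drop | causes) = 1 − (1−0.05)·∏(1−qᵢ) over the active causes.
For the numerator, keep only sector-wide selloff=true terms: 0.971802×0.2 = 0.194360
Denominator P(price drop | poor earnings report): 0.4471×0.8 + 0.971802×0.2 = 0.552040
Posterior = 0.194360 / 0.552040 ≈ 0.352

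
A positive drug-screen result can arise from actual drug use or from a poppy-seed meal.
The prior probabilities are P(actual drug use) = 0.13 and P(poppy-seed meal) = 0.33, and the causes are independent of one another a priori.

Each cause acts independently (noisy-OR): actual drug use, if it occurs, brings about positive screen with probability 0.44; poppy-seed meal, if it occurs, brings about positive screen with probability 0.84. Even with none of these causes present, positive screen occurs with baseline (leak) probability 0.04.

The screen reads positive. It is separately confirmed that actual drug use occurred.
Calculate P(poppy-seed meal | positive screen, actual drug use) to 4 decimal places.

Under noisy-OR, P(positive screen | causes) = 1 − (1−0.04)·∏(1−qᵢ) over the active causes.
Weight on poppy-seed meal=true, given the evidence: 0.913984*0.33 = 0.301615
The normalizing constant is 0.4624*0.67 + 0.913984*0.33 = 0.611423
P(poppy-seed meal | positive screen, actual drug use) = 0.301615/0.611423 ≈ 0.4933

P(poppy-seed meal | positive screen, actual drug use) ≈ 0.4933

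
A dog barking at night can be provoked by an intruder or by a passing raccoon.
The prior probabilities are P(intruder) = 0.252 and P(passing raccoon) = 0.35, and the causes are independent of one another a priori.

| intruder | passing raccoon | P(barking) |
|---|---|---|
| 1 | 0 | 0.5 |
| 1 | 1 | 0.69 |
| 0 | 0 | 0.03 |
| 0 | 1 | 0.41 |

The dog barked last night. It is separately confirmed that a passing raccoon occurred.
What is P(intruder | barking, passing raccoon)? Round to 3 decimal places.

P(intruder | barking, passing raccoon) ≈ 0.362

P(barking | passing raccoon) = 0.41*0.748 + 0.69*0.252 = 0.306680 + 0.173880 = 0.480560
Restricting to configurations with intruder present: 0.69*0.252 = 0.173880.
P(intruder | barking, passing raccoon) = 0.173880 / 0.480560 ≈ 0.362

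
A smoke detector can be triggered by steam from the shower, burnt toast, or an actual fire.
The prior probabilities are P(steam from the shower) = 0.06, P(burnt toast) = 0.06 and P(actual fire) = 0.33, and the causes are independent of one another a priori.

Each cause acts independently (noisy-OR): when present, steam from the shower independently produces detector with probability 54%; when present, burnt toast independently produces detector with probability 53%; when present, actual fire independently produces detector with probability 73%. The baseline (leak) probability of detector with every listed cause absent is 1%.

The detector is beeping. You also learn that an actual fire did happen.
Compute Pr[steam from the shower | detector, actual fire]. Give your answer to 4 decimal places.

Pr[steam from the shower | detector, actual fire] ≈ 0.0705

Under noisy-OR, P(detector | causes) = 1 − (1−0.01)·∏(1−qᵢ) over the active causes.
Numerator (weight on configurations with steam from the shower): 0.049465 + 0.003392 = 0.052857
The normalizing constant is 0.7327·0.94·0.94 + 0.874369·0.94·0.06 + 0.877042·0.06·0.94 + 0.94221·0.06·0.06 = 0.749585
Posterior = 0.052857 / 0.749585 ≈ 0.0705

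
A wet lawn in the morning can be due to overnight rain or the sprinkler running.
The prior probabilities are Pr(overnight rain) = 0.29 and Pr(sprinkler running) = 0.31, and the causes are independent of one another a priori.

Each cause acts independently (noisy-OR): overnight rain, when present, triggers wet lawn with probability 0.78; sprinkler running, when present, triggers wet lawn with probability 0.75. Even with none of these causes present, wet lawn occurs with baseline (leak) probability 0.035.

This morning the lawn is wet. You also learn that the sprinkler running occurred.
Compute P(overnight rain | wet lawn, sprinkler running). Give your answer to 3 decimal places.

P(overnight rain | wet lawn, sprinkler running) ≈ 0.338

Under noisy-OR, P(wet lawn | causes) = 1 − (1−0.035)·∏(1−qᵢ) over the active causes.
For the numerator, keep only overnight rain=true terms: 0.946925×0.29 = 0.274608
Normalizer over all consistent configurations: 0.75875×0.71 + 0.946925×0.29 = 0.813321
P(overnight rain | wet lawn, sprinkler running) = 0.274608/0.813321 ≈ 0.338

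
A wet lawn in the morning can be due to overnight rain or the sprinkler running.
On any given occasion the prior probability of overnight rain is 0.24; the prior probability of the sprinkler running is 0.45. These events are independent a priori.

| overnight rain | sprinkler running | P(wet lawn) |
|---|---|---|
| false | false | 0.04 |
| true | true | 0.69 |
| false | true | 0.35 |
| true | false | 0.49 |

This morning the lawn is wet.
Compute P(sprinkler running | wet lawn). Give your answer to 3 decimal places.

Sum P(wet lawn|·) weighted by the priors over the 4 (overnight rain, sprinkler running) configurations:
  P(wet lawn) = 0.04*0.76*0.55 + 0.35*0.76*0.45 + 0.49*0.24*0.55 + 0.69*0.24*0.45
        = 0.016720 + 0.119700 + 0.064680 + 0.074520 = 0.275620
Keeping only the sprinkler running-present terms gives 0.194220, so
  P(sprinkler running | wet lawn) = 0.194220 / 0.275620 ≈ 0.705

P(sprinkler running | wet lawn) ≈ 0.705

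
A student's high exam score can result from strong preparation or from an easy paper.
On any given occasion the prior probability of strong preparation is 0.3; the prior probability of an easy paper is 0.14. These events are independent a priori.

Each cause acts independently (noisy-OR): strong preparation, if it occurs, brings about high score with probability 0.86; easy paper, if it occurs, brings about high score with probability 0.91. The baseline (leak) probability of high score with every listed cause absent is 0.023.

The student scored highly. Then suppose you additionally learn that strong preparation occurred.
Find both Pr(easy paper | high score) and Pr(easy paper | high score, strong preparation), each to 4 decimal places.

Pr(easy paper | high score) ≈ 0.3562; Pr(easy paper | high score, strong preparation) ≈ 0.1570

Under noisy-OR, P(high score | causes) = 1 − (1−0.023)·∏(1−qᵢ) over the active causes.
Enumerate the 4 (strong preparation, easy paper) configurations and weight by the priors:
  P(high score) = 0.023×0.7×0.86 + 0.91207×0.7×0.14 + 0.86322×0.3×0.86 + 0.98769×0.3×0.14
        = 0.013846 + 0.089383 + 0.222711 + 0.041483 = 0.367423
The terms with easy paper present sum to 0.130866, so
  P(easy paper | high score) = 0.130866 / 0.367423 ≈ 0.3562

Now condition on the additional information:
Sum P(high score|·) weighted by the priors over both values of easy paper:
  P(high score | strong preparation) = 0.86322*0.86 + 0.98769*0.14
        = 0.742369 + 0.138277 = 0.880646
Configurations with easy paper contribute 0.138277, so
  P(easy paper | high score, strong preparation) = 0.138277 / 0.880646 ≈ 0.1570
The drop from 0.3562 to 0.1570 is the explaining-away (discounting) effect.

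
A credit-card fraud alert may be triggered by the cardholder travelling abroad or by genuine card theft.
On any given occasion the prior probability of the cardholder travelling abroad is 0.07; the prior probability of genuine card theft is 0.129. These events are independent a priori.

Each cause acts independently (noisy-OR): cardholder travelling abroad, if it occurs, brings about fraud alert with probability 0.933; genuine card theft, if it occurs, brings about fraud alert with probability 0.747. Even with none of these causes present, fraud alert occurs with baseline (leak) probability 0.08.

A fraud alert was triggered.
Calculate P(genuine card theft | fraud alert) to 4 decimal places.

Under noisy-OR, P(fraud alert | causes) = 1 − (1−0.08)·∏(1−qᵢ) over the active causes.
Weight on genuine card theft=true, given the evidence: 0.092046 + 0.008889 = 0.100935
Denominator P(fraud alert): 0.08×0.93×0.871 + 0.76724×0.93×0.129 + 0.93836×0.07×0.871 + 0.984405×0.07×0.129 = 0.222949
P(genuine card theft | fraud alert) = 0.100935/0.222949 ≈ 0.4527

P(genuine card theft | fraud alert) ≈ 0.4527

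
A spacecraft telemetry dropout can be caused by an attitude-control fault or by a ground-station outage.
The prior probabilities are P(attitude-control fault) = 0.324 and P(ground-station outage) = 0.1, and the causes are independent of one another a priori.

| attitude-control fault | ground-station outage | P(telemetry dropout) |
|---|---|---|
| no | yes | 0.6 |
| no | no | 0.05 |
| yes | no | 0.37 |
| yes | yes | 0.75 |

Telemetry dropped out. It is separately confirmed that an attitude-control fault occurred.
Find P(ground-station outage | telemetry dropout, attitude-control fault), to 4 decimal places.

P(ground-station outage | telemetry dropout, attitude-control fault) ≈ 0.1838

P(telemetry dropout | attitude-control fault) = 0.37×0.9 + 0.75×0.1 = 0.333000 + 0.075000 = 0.408000
Restricting to configurations with ground-station outage present: 0.75×0.1 = 0.075000.
Hence the posterior is 0.075000/0.408000 ≈ 0.1838.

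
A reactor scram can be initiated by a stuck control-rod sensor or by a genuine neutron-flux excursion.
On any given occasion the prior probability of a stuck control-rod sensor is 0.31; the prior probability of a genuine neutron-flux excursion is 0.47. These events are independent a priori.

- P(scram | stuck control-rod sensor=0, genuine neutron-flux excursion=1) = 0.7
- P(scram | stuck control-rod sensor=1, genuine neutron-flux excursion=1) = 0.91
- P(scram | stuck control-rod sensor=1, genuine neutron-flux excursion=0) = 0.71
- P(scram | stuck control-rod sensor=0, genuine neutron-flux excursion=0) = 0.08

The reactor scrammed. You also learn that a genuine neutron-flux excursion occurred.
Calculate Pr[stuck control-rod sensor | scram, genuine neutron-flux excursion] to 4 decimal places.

Pr[stuck control-rod sensor | scram, genuine neutron-flux excursion] ≈ 0.3687

P(scram | genuine neutron-flux excursion) = 0.7·0.69 + 0.91·0.31 = 0.483000 + 0.282100 = 0.765100
The stuck control-rod sensor-present share is 0.91·0.31 = 0.282100.
P(stuck control-rod sensor | scram, genuine neutron-flux excursion) = 0.282100 / 0.765100 ≈ 0.3687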